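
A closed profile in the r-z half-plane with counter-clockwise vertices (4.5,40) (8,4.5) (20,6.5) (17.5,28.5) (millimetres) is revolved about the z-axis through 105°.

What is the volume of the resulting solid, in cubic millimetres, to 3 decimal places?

Profile (r,z), 4 vertices: (4.5,40) (8,4.5) (20,6.5) (17.5,28.5)
edge 0: (4.5,40)→(8,4.5)  cross = 4.5·4.5 − 8·40 = -299.7500; (r_i+r_j)·cross = 12.5·-299.7500 = -3746.8750
edge 1: (8,4.5)→(20,6.5)  cross = 8·6.5 − 20·4.5 = -38.0000; (r_i+r_j)·cross = 28·-38.0000 = -1064.0000
edge 2: (20,6.5)→(17.5,28.5)  cross = 20·28.5 − 17.5·6.5 = 456.2500; (r_i+r_j)·cross = 37.5·456.2500 = 17109.3750
edge 3: (17.5,28.5)→(4.5,40)  cross = 17.5·40 − 4.5·28.5 = 571.7500; (r_i+r_j)·cross = 22·571.7500 = 12578.5000
Σcross = 690.2500 → A = |Σcross|/2 = 345.1250 mm²
Σ(r_i+r_j)·cross = 24877.0000 → first moment M = |Σ|/6 = 4146.1667
R_c = M/A = 4146.1667/345.1250 = 12.0135 mm
θ = 105° = 1.832596 rad
V = θ·R_c·A = 1.832596·12.0135·345.1250 = 7598.247 mm³

Volume = 7598.247 mm³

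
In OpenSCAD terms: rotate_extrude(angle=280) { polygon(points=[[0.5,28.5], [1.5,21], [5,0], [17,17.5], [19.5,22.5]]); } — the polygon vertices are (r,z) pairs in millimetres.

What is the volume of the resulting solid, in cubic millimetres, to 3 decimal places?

Volume = 11055.541 mm³

Profile (r,z), 5 vertices: (0.5,28.5) (1.5,21) (5,0) (17,17.5) (19.5,22.5)
edge 0: (0.5,28.5)→(1.5,21)  cross = 0.5·21 − 1.5·28.5 = -32.2500; (r_i+r_j)·cross = 2·-32.2500 = -64.5000
edge 1: (1.5,21)→(5,0)  cross = 1.5·0 − 5·21 = -105.0000; (r_i+r_j)·cross = 6.5·-105.0000 = -682.5000
edge 2: (5,0)→(17,17.5)  cross = 5·17.5 − 17·0 = 87.5000; (r_i+r_j)·cross = 22·87.5000 = 1925.0000
edge 3: (17,17.5)→(19.5,22.5)  cross = 17·22.5 − 19.5·17.5 = 41.2500; (r_i+r_j)·cross = 36.5·41.2500 = 1505.6250
edge 4: (19.5,22.5)→(0.5,28.5)  cross = 19.5·28.5 − 0.5·22.5 = 544.5000; (r_i+r_j)·cross = 20·544.5000 = 10890.0000
Σcross = 536.0000 → A = |Σcross|/2 = 268.0000 mm²
Σ(r_i+r_j)·cross = 13573.6250 → first moment M = |Σ|/6 = 2262.2708
R_c = M/A = 2262.2708/268.0000 = 8.4413 mm
θ = 280° = 4.886922 rad
V = θ·R_c·A = 4.886922·8.4413·268.0000 = 11055.541 mm³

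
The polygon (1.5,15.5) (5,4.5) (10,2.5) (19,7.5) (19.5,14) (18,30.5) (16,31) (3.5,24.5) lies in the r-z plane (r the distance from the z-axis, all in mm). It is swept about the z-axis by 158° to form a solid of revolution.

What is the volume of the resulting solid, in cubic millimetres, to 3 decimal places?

Profile (r,z), 8 vertices: (1.5,15.5) (5,4.5) (10,2.5) (19,7.5) (19.5,14) (18,30.5) (16,31) (3.5,24.5)
edge 0: (1.5,15.5)→(5,4.5)  cross = 1.5·4.5 − 5·15.5 = -70.7500; (r_i+r_j)·cross = 6.5·-70.7500 = -459.8750
edge 1: (5,4.5)→(10,2.5)  cross = 5·2.5 − 10·4.5 = -32.5000; (r_i+r_j)·cross = 15·-32.5000 = -487.5000
edge 2: (10,2.5)→(19,7.5)  cross = 10·7.5 − 19·2.5 = 27.5000; (r_i+r_j)·cross = 29·27.5000 = 797.5000
edge 3: (19,7.5)→(19.5,14)  cross = 19·14 − 19.5·7.5 = 119.7500; (r_i+r_j)·cross = 38.5·119.7500 = 4610.3750
edge 4: (19.5,14)→(18,30.5)  cross = 19.5·30.5 − 18·14 = 342.7500; (r_i+r_j)·cross = 37.5·342.7500 = 12853.1250
edge 5: (18,30.5)→(16,31)  cross = 18·31 − 16·30.5 = 70.0000; (r_i+r_j)·cross = 34·70.0000 = 2380.0000
edge 6: (16,31)→(3.5,24.5)  cross = 16·24.5 − 3.5·31 = 283.5000; (r_i+r_j)·cross = 19.5·283.5000 = 5528.2500
edge 7: (3.5,24.5)→(1.5,15.5)  cross = 3.5·15.5 − 1.5·24.5 = 17.5000; (r_i+r_j)·cross = 5·17.5000 = 87.5000
Σcross = 757.7500 → A = |Σcross|/2 = 378.8750 mm²
Σ(r_i+r_j)·cross = 25309.3750 → first moment M = |Σ|/6 = 4218.2292
R_c = M/A = 4218.2292/378.8750 = 11.1336 mm
θ = 158° = 2.757620 rad
V = θ·R_c·A = 2.757620·11.1336·378.8750 = 11632.274 mm³

Volume = 11632.274 mm³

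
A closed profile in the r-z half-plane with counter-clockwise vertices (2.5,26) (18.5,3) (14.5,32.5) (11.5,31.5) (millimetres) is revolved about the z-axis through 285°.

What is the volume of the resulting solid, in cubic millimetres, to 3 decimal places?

Profile (r,z), 4 vertices: (2.5,26) (18.5,3) (14.5,32.5) (11.5,31.5)
edge 0: (2.5,26)→(18.5,3)  cross = 2.5·3 − 18.5·26 = -473.5000; (r_i+r_j)·cross = 21·-473.5000 = -9943.5000
edge 1: (18.5,3)→(14.5,32.5)  cross = 18.5·32.5 − 14.5·3 = 557.7500; (r_i+r_j)·cross = 33·557.7500 = 18405.7500
edge 2: (14.5,32.5)→(11.5,31.5)  cross = 14.5·31.5 − 11.5·32.5 = 83.0000; (r_i+r_j)·cross = 26·83.0000 = 2158.0000
edge 3: (11.5,31.5)→(2.5,26)  cross = 11.5·26 − 2.5·31.5 = 220.2500; (r_i+r_j)·cross = 14·220.2500 = 3083.5000
Σcross = 387.5000 → A = |Σcross|/2 = 193.7500 mm²
Σ(r_i+r_j)·cross = 13703.7500 → first moment M = |Σ|/6 = 2283.9583
R_c = M/A = 2283.9583/193.7500 = 11.7882 mm
θ = 285° = 4.974188 rad
V = θ·R_c·A = 4.974188·11.7882·193.7500 = 11360.839 mm³

Volume = 11360.839 mm³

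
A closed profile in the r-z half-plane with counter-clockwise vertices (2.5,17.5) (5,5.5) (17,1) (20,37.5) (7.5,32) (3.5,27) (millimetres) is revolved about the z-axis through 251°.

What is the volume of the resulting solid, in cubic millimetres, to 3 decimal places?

Volume = 22758.864 mm³

Profile (r,z), 6 vertices: (2.5,17.5) (5,5.5) (17,1) (20,37.5) (7.5,32) (3.5,27)
edge 0: (2.5,17.5)→(5,5.5)  cross = 2.5·5.5 − 5·17.5 = -73.7500; (r_i+r_j)·cross = 7.5·-73.7500 = -553.1250
edge 1: (5,5.5)→(17,1)  cross = 5·1 − 17·5.5 = -88.5000; (r_i+r_j)·cross = 22·-88.5000 = -1947.0000
edge 2: (17,1)→(20,37.5)  cross = 17·37.5 − 20·1 = 617.5000; (r_i+r_j)·cross = 37·617.5000 = 22847.5000
edge 3: (20,37.5)→(7.5,32)  cross = 20·32 − 7.5·37.5 = 358.7500; (r_i+r_j)·cross = 27.5·358.7500 = 9865.6250
edge 4: (7.5,32)→(3.5,27)  cross = 7.5·27 − 3.5·32 = 90.5000; (r_i+r_j)·cross = 11·90.5000 = 995.5000
edge 5: (3.5,27)→(2.5,17.5)  cross = 3.5·17.5 − 2.5·27 = -6.2500; (r_i+r_j)·cross = 6·-6.2500 = -37.5000
Σcross = 898.2500 → A = |Σcross|/2 = 449.1250 mm²
Σ(r_i+r_j)·cross = 31171.0000 → first moment M = |Σ|/6 = 5195.1667
R_c = M/A = 5195.1667/449.1250 = 11.5673 mm
θ = 251° = 4.380776 rad
V = θ·R_c·A = 4.380776·11.5673·449.1250 = 22758.864 mm³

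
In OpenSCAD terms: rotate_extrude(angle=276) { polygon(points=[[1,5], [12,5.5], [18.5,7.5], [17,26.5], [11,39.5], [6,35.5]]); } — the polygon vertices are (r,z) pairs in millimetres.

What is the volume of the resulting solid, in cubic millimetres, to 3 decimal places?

Volume = 20088.748 mm³

Profile (r,z), 6 vertices: (1,5) (12,5.5) (18.5,7.5) (17,26.5) (11,39.5) (6,35.5)
edge 0: (1,5)→(12,5.5)  cross = 1·5.5 − 12·5 = -54.5000; (r_i+r_j)·cross = 13·-54.5000 = -708.5000
edge 1: (12,5.5)→(18.5,7.5)  cross = 12·7.5 − 18.5·5.5 = -11.7500; (r_i+r_j)·cross = 30.5·-11.7500 = -358.3750
edge 2: (18.5,7.5)→(17,26.5)  cross = 18.5·26.5 − 17·7.5 = 362.7500; (r_i+r_j)·cross = 35.5·362.7500 = 12877.6250
edge 3: (17,26.5)→(11,39.5)  cross = 17·39.5 − 11·26.5 = 380.0000; (r_i+r_j)·cross = 28·380.0000 = 10640.0000
edge 4: (11,39.5)→(6,35.5)  cross = 11·35.5 − 6·39.5 = 153.5000; (r_i+r_j)·cross = 17·153.5000 = 2609.5000
edge 5: (6,35.5)→(1,5)  cross = 6·5 − 1·35.5 = -5.5000; (r_i+r_j)·cross = 7·-5.5000 = -38.5000
Σcross = 824.5000 → A = |Σcross|/2 = 412.2500 mm²
Σ(r_i+r_j)·cross = 25021.7500 → first moment M = |Σ|/6 = 4170.2917
R_c = M/A = 4170.2917/412.2500 = 10.1159 mm
θ = 276° = 4.817109 rad
V = θ·R_c·A = 4.817109·10.1159·412.2500 = 20088.748 mm³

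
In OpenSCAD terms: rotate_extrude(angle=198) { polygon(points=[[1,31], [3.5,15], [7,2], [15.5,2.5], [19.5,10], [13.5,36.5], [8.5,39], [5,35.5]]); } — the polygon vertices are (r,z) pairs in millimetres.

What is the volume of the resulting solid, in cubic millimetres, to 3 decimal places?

Volume = 16077.094 mm³

Profile (r,z), 8 vertices: (1,31) (3.5,15) (7,2) (15.5,2.5) (19.5,10) (13.5,36.5) (8.5,39) (5,35.5)
edge 0: (1,31)→(3.5,15)  cross = 1·15 − 3.5·31 = -93.5000; (r_i+r_j)·cross = 4.5·-93.5000 = -420.7500
edge 1: (3.5,15)→(7,2)  cross = 3.5·2 − 7·15 = -98.0000; (r_i+r_j)·cross = 10.5·-98.0000 = -1029.0000
edge 2: (7,2)→(15.5,2.5)  cross = 7·2.5 − 15.5·2 = -13.5000; (r_i+r_j)·cross = 22.5·-13.5000 = -303.7500
edge 3: (15.5,2.5)→(19.5,10)  cross = 15.5·10 − 19.5·2.5 = 106.2500; (r_i+r_j)·cross = 35·106.2500 = 3718.7500
edge 4: (19.5,10)→(13.5,36.5)  cross = 19.5·36.5 − 13.5·10 = 576.7500; (r_i+r_j)·cross = 33·576.7500 = 19032.7500
edge 5: (13.5,36.5)→(8.5,39)  cross = 13.5·39 − 8.5·36.5 = 216.2500; (r_i+r_j)·cross = 22·216.2500 = 4757.5000
edge 6: (8.5,39)→(5,35.5)  cross = 8.5·35.5 − 5·39 = 106.7500; (r_i+r_j)·cross = 13.5·106.7500 = 1441.1250
edge 7: (5,35.5)→(1,31)  cross = 5·31 − 1·35.5 = 119.5000; (r_i+r_j)·cross = 6·119.5000 = 717.0000
Σcross = 920.5000 → A = |Σcross|/2 = 460.2500 mm²
Σ(r_i+r_j)·cross = 27913.6250 → first moment M = |Σ|/6 = 4652.2708
R_c = M/A = 4652.2708/460.2500 = 10.1081 mm
θ = 198° = 3.455752 rad
V = θ·R_c·A = 3.455752·10.1081·460.2500 = 16077.094 mm³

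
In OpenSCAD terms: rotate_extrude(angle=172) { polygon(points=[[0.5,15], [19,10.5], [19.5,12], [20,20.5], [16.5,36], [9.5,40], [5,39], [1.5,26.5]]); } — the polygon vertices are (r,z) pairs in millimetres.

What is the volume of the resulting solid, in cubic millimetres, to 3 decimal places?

Profile (r,z), 8 vertices: (0.5,15) (19,10.5) (19.5,12) (20,20.5) (16.5,36) (9.5,40) (5,39) (1.5,26.5)
edge 0: (0.5,15)→(19,10.5)  cross = 0.5·10.5 − 19·15 = -279.7500; (r_i+r_j)·cross = 19.5·-279.7500 = -5455.1250
edge 1: (19,10.5)→(19.5,12)  cross = 19·12 − 19.5·10.5 = 23.2500; (r_i+r_j)·cross = 38.5·23.2500 = 895.1250
edge 2: (19.5,12)→(20,20.5)  cross = 19.5·20.5 − 20·12 = 159.7500; (r_i+r_j)·cross = 39.5·159.7500 = 6310.1250
edge 3: (20,20.5)→(16.5,36)  cross = 20·36 − 16.5·20.5 = 381.7500; (r_i+r_j)·cross = 36.5·381.7500 = 13933.8750
edge 4: (16.5,36)→(9.5,40)  cross = 16.5·40 − 9.5·36 = 318.0000; (r_i+r_j)·cross = 26·318.0000 = 8268.0000
edge 5: (9.5,40)→(5,39)  cross = 9.5·39 − 5·40 = 170.5000; (r_i+r_j)·cross = 14.5·170.5000 = 2472.2500
edge 6: (5,39)→(1.5,26.5)  cross = 5·26.5 − 1.5·39 = 74.0000; (r_i+r_j)·cross = 6.5·74.0000 = 481.0000
edge 7: (1.5,26.5)→(0.5,15)  cross = 1.5·15 − 0.5·26.5 = 9.2500; (r_i+r_j)·cross = 2·9.2500 = 18.5000
Σcross = 856.7500 → A = |Σcross|/2 = 428.3750 mm²
Σ(r_i+r_j)·cross = 26923.7500 → first moment M = |Σ|/6 = 4487.2917
R_c = M/A = 4487.2917/428.3750 = 10.4751 mm
θ = 172° = 3.001966 rad
V = θ·R_c·A = 3.001966·10.4751·428.3750 = 13470.698 mm³

Volume = 13470.698 mm³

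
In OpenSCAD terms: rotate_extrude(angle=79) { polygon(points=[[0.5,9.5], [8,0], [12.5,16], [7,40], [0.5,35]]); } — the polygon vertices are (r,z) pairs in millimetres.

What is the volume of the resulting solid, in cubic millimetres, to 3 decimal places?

Profile (r,z), 5 vertices: (0.5,9.5) (8,0) (12.5,16) (7,40) (0.5,35)
edge 0: (0.5,9.5)→(8,0)  cross = 0.5·0 − 8·9.5 = -76.0000; (r_i+r_j)·cross = 8.5·-76.0000 = -646.0000
edge 1: (8,0)→(12.5,16)  cross = 8·16 − 12.5·0 = 128.0000; (r_i+r_j)·cross = 20.5·128.0000 = 2624.0000
edge 2: (12.5,16)→(7,40)  cross = 12.5·40 − 7·16 = 388.0000; (r_i+r_j)·cross = 19.5·388.0000 = 7566.0000
edge 3: (7,40)→(0.5,35)  cross = 7·35 − 0.5·40 = 225.0000; (r_i+r_j)·cross = 7.5·225.0000 = 1687.5000
edge 4: (0.5,35)→(0.5,9.5)  cross = 0.5·9.5 − 0.5·35 = -12.7500; (r_i+r_j)·cross = 1·-12.7500 = -12.7500
Σcross = 652.2500 → A = |Σcross|/2 = 326.1250 mm²
Σ(r_i+r_j)·cross = 11218.7500 → first moment M = |Σ|/6 = 1869.7917
R_c = M/A = 1869.7917/326.1250 = 5.7334 mm
θ = 79° = 1.378810 rad
V = θ·R_c·A = 1.378810·5.7334·326.1250 = 2578.088 mm³

Volume = 2578.088 mm³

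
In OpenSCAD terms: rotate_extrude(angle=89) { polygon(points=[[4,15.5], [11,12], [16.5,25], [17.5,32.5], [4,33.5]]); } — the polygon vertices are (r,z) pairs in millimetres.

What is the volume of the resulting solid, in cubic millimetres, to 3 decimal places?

Profile (r,z), 5 vertices: (4,15.5) (11,12) (16.5,25) (17.5,32.5) (4,33.5)
edge 0: (4,15.5)→(11,12)  cross = 4·12 − 11·15.5 = -122.5000; (r_i+r_j)·cross = 15·-122.5000 = -1837.5000
edge 1: (11,12)→(16.5,25)  cross = 11·25 − 16.5·12 = 77.0000; (r_i+r_j)·cross = 27.5·77.0000 = 2117.5000
edge 2: (16.5,25)→(17.5,32.5)  cross = 16.5·32.5 − 17.5·25 = 98.7500; (r_i+r_j)·cross = 34·98.7500 = 3357.5000
edge 3: (17.5,32.5)→(4,33.5)  cross = 17.5·33.5 − 4·32.5 = 456.2500; (r_i+r_j)·cross = 21.5·456.2500 = 9809.3750
edge 4: (4,33.5)→(4,15.5)  cross = 4·15.5 − 4·33.5 = -72.0000; (r_i+r_j)·cross = 8·-72.0000 = -576.0000
Σcross = 437.5000 → A = |Σcross|/2 = 218.7500 mm²
Σ(r_i+r_j)·cross = 12870.8750 → first moment M = |Σ|/6 = 2145.1458
R_c = M/A = 2145.1458/218.7500 = 9.8064 mm
θ = 89° = 1.553343 rad
V = θ·R_c·A = 1.553343·9.8064·218.7500 = 3332.147 mm³

Volume = 3332.147 mm³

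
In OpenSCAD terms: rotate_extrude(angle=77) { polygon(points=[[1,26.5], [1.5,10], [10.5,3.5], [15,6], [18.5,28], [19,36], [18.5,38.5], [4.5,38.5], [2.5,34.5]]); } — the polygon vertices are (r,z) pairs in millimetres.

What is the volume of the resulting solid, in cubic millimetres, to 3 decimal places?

Profile (r,z), 9 vertices: (1,26.5) (1.5,10) (10.5,3.5) (15,6) (18.5,28) (19,36) (18.5,38.5) (4.5,38.5) (2.5,34.5)
edge 0: (1,26.5)→(1.5,10)  cross = 1·10 − 1.5·26.5 = -29.7500; (r_i+r_j)·cross = 2.5·-29.7500 = -74.3750
edge 1: (1.5,10)→(10.5,3.5)  cross = 1.5·3.5 − 10.5·10 = -99.7500; (r_i+r_j)·cross = 12·-99.7500 = -1197.0000
edge 2: (10.5,3.5)→(15,6)  cross = 10.5·6 − 15·3.5 = 10.5000; (r_i+r_j)·cross = 25.5·10.5000 = 267.7500
edge 3: (15,6)→(18.5,28)  cross = 15·28 − 18.5·6 = 309.0000; (r_i+r_j)·cross = 33.5·309.0000 = 10351.5000
edge 4: (18.5,28)→(19,36)  cross = 18.5·36 − 19·28 = 134.0000; (r_i+r_j)·cross = 37.5·134.0000 = 5025.0000
edge 5: (19,36)→(18.5,38.5)  cross = 19·38.5 − 18.5·36 = 65.5000; (r_i+r_j)·cross = 37.5·65.5000 = 2456.2500
edge 6: (18.5,38.5)→(4.5,38.5)  cross = 18.5·38.5 − 4.5·38.5 = 539.0000; (r_i+r_j)·cross = 23·539.0000 = 12397.0000
edge 7: (4.5,38.5)→(2.5,34.5)  cross = 4.5·34.5 − 2.5·38.5 = 59.0000; (r_i+r_j)·cross = 7·59.0000 = 413.0000
edge 8: (2.5,34.5)→(1,26.5)  cross = 2.5·26.5 − 1·34.5 = 31.7500; (r_i+r_j)·cross = 3.5·31.7500 = 111.1250
Σcross = 1019.2500 → A = |Σcross|/2 = 509.6250 mm²
Σ(r_i+r_j)·cross = 29750.2500 → first moment M = |Σ|/6 = 4958.3750
R_c = M/A = 4958.3750/509.6250 = 9.7295 mm
θ = 77° = 1.343904 rad
V = θ·R_c·A = 1.343904·9.7295·509.6250 = 6663.578 mm³

Volume = 6663.578 mm³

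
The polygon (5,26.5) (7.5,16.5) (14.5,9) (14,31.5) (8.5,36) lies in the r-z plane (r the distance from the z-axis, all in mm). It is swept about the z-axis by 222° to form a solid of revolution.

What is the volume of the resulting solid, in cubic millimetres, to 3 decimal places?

Profile (r,z), 5 vertices: (5,26.5) (7.5,16.5) (14.5,9) (14,31.5) (8.5,36)
edge 0: (5,26.5)→(7.5,16.5)  cross = 5·16.5 − 7.5·26.5 = -116.2500; (r_i+r_j)·cross = 12.5·-116.2500 = -1453.1250
edge 1: (7.5,16.5)→(14.5,9)  cross = 7.5·9 − 14.5·16.5 = -171.7500; (r_i+r_j)·cross = 22·-171.7500 = -3778.5000
edge 2: (14.5,9)→(14,31.5)  cross = 14.5·31.5 − 14·9 = 330.7500; (r_i+r_j)·cross = 28.5·330.7500 = 9426.3750
edge 3: (14,31.5)→(8.5,36)  cross = 14·36 − 8.5·31.5 = 236.2500; (r_i+r_j)·cross = 22.5·236.2500 = 5315.6250
edge 4: (8.5,36)→(5,26.5)  cross = 8.5·26.5 − 5·36 = 45.2500; (r_i+r_j)·cross = 13.5·45.2500 = 610.8750
Σcross = 324.2500 → A = |Σcross|/2 = 162.1250 mm²
Σ(r_i+r_j)·cross = 10121.2500 → first moment M = |Σ|/6 = 1686.8750
R_c = M/A = 1686.8750/162.1250 = 10.4048 mm
θ = 222° = 3.874631 rad
V = θ·R_c·A = 3.874631·10.4048·162.1250 = 6536.018 mm³

Volume = 6536.018 mm³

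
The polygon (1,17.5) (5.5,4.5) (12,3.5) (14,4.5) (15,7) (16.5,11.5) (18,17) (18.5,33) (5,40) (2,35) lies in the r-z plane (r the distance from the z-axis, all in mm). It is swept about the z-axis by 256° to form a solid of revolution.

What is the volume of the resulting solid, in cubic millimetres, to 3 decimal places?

Volume = 21238.470 mm³

Profile (r,z), 10 vertices: (1,17.5) (5.5,4.5) (12,3.5) (14,4.5) (15,7) (16.5,11.5) (18,17) (18.5,33) (5,40) (2,35)
edge 0: (1,17.5)→(5.5,4.5)  cross = 1·4.5 − 5.5·17.5 = -91.7500; (r_i+r_j)·cross = 6.5·-91.7500 = -596.3750
edge 1: (5.5,4.5)→(12,3.5)  cross = 5.5·3.5 − 12·4.5 = -34.7500; (r_i+r_j)·cross = 17.5·-34.7500 = -608.1250
edge 2: (12,3.5)→(14,4.5)  cross = 12·4.5 − 14·3.5 = 5.0000; (r_i+r_j)·cross = 26·5.0000 = 130.0000
edge 3: (14,4.5)→(15,7)  cross = 14·7 − 15·4.5 = 30.5000; (r_i+r_j)·cross = 29·30.5000 = 884.5000
edge 4: (15,7)→(16.5,11.5)  cross = 15·11.5 − 16.5·7 = 57.0000; (r_i+r_j)·cross = 31.5·57.0000 = 1795.5000
edge 5: (16.5,11.5)→(18,17)  cross = 16.5·17 − 18·11.5 = 73.5000; (r_i+r_j)·cross = 34.5·73.5000 = 2535.7500
edge 6: (18,17)→(18.5,33)  cross = 18·33 − 18.5·17 = 279.5000; (r_i+r_j)·cross = 36.5·279.5000 = 10201.7500
edge 7: (18.5,33)→(5,40)  cross = 18.5·40 − 5·33 = 575.0000; (r_i+r_j)·cross = 23.5·575.0000 = 13512.5000
edge 8: (5,40)→(2,35)  cross = 5·35 − 2·40 = 95.0000; (r_i+r_j)·cross = 7·95.0000 = 665.0000
edge 9: (2,35)→(1,17.5)  cross = 2·17.5 − 1·35 = 0.0000; (r_i+r_j)·cross = 3·0.0000 = 0.0000
Σcross = 989.0000 → A = |Σcross|/2 = 494.5000 mm²
Σ(r_i+r_j)·cross = 28520.5000 → first moment M = |Σ|/6 = 4753.4167
R_c = M/A = 4753.4167/494.5000 = 9.6126 mm
θ = 256° = 4.468043 rad
V = θ·R_c·A = 4.468043·9.6126·494.5000 = 21238.470 mm³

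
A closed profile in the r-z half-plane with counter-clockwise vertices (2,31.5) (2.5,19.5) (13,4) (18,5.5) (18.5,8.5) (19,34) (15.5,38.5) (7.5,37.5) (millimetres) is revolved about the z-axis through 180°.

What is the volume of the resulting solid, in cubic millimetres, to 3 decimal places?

Profile (r,z), 8 vertices: (2,31.5) (2.5,19.5) (13,4) (18,5.5) (18.5,8.5) (19,34) (15.5,38.5) (7.5,37.5)
edge 0: (2,31.5)→(2.5,19.5)  cross = 2·19.5 − 2.5·31.5 = -39.7500; (r_i+r_j)·cross = 4.5·-39.7500 = -178.8750
edge 1: (2.5,19.5)→(13,4)  cross = 2.5·4 − 13·19.5 = -243.5000; (r_i+r_j)·cross = 15.5·-243.5000 = -3774.2500
edge 2: (13,4)→(18,5.5)  cross = 13·5.5 − 18·4 = -0.5000; (r_i+r_j)·cross = 31·-0.5000 = -15.5000
edge 3: (18,5.5)→(18.5,8.5)  cross = 18·8.5 − 18.5·5.5 = 51.2500; (r_i+r_j)·cross = 36.5·51.2500 = 1870.6250
edge 4: (18.5,8.5)→(19,34)  cross = 18.5·34 − 19·8.5 = 467.5000; (r_i+r_j)·cross = 37.5·467.5000 = 17531.2500
edge 5: (19,34)→(15.5,38.5)  cross = 19·38.5 − 15.5·34 = 204.5000; (r_i+r_j)·cross = 34.5·204.5000 = 7055.2500
edge 6: (15.5,38.5)→(7.5,37.5)  cross = 15.5·37.5 − 7.5·38.5 = 292.5000; (r_i+r_j)·cross = 23·292.5000 = 6727.5000
edge 7: (7.5,37.5)→(2,31.5)  cross = 7.5·31.5 − 2·37.5 = 161.2500; (r_i+r_j)·cross = 9.5·161.2500 = 1531.8750
Σcross = 893.2500 → A = |Σcross|/2 = 446.6250 mm²
Σ(r_i+r_j)·cross = 30747.8750 → first moment M = |Σ|/6 = 5124.6458
R_c = M/A = 5124.6458/446.6250 = 11.4742 mm
θ = 180° = 3.141593 rad
V = θ·R_c·A = 3.141593·11.4742·446.6250 = 16099.550 mm³

Volume = 16099.550 mm³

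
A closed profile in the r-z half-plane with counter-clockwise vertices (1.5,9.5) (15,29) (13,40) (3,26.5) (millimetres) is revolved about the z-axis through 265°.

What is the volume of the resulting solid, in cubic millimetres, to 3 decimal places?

Volume = 6283.903 mm³

Profile (r,z), 4 vertices: (1.5,9.5) (15,29) (13,40) (3,26.5)
edge 0: (1.5,9.5)→(15,29)  cross = 1.5·29 − 15·9.5 = -99.0000; (r_i+r_j)·cross = 16.5·-99.0000 = -1633.5000
edge 1: (15,29)→(13,40)  cross = 15·40 − 13·29 = 223.0000; (r_i+r_j)·cross = 28·223.0000 = 6244.0000
edge 2: (13,40)→(3,26.5)  cross = 13·26.5 − 3·40 = 224.5000; (r_i+r_j)·cross = 16·224.5000 = 3592.0000
edge 3: (3,26.5)→(1.5,9.5)  cross = 3·9.5 − 1.5·26.5 = -11.2500; (r_i+r_j)·cross = 4.5·-11.2500 = -50.6250
Σcross = 337.2500 → A = |Σcross|/2 = 168.6250 mm²
Σ(r_i+r_j)·cross = 8151.8750 → first moment M = |Σ|/6 = 1358.6458
R_c = M/A = 1358.6458/168.6250 = 8.0572 mm
θ = 265° = 4.625123 rad
V = θ·R_c·A = 4.625123·8.0572·168.6250 = 6283.903 mm³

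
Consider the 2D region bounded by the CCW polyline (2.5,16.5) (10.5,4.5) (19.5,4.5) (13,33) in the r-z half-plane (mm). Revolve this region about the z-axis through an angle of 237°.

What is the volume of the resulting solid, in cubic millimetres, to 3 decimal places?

Profile (r,z), 4 vertices: (2.5,16.5) (10.5,4.5) (19.5,4.5) (13,33)
edge 0: (2.5,16.5)→(10.5,4.5)  cross = 2.5·4.5 − 10.5·16.5 = -162.0000; (r_i+r_j)·cross = 13·-162.0000 = -2106.0000
edge 1: (10.5,4.5)→(19.5,4.5)  cross = 10.5·4.5 − 19.5·4.5 = -40.5000; (r_i+r_j)·cross = 30·-40.5000 = -1215.0000
edge 2: (19.5,4.5)→(13,33)  cross = 19.5·33 − 13·4.5 = 585.0000; (r_i+r_j)·cross = 32.5·585.0000 = 19012.5000
edge 3: (13,33)→(2.5,16.5)  cross = 13·16.5 − 2.5·33 = 132.0000; (r_i+r_j)·cross = 15.5·132.0000 = 2046.0000
Σcross = 514.5000 → A = |Σcross|/2 = 257.2500 mm²
Σ(r_i+r_j)·cross = 17737.5000 → first moment M = |Σ|/6 = 2956.2500
R_c = M/A = 2956.2500/257.2500 = 11.4917 mm
θ = 237° = 4.136430 rad
V = θ·R_c·A = 4.136430·11.4917·257.2500 = 12228.322 mm³

Volume = 12228.322 mm³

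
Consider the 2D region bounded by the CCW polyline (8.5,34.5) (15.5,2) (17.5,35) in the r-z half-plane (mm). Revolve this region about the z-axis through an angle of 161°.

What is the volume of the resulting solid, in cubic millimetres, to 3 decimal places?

Volume = 5752.966 mm³

Profile (r,z), 3 vertices: (8.5,34.5) (15.5,2) (17.5,35)
edge 0: (8.5,34.5)→(15.5,2)  cross = 8.5·2 − 15.5·34.5 = -517.7500; (r_i+r_j)·cross = 24·-517.7500 = -12426.0000
edge 1: (15.5,2)→(17.5,35)  cross = 15.5·35 − 17.5·2 = 507.5000; (r_i+r_j)·cross = 33·507.5000 = 16747.5000
edge 2: (17.5,35)→(8.5,34.5)  cross = 17.5·34.5 − 8.5·35 = 306.2500; (r_i+r_j)·cross = 26·306.2500 = 7962.5000
Σcross = 296.0000 → A = |Σcross|/2 = 148.0000 mm²
Σ(r_i+r_j)·cross = 12284.0000 → first moment M = |Σ|/6 = 2047.3333
R_c = M/A = 2047.3333/148.0000 = 13.8333 mm
θ = 161° = 2.809980 rad
V = θ·R_c·A = 2.809980·13.8333·148.0000 = 5752.966 mm³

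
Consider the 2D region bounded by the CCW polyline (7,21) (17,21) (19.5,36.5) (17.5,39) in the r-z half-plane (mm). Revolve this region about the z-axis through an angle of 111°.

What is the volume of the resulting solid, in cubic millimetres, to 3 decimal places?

Volume = 3061.443 mm³

Profile (r,z), 4 vertices: (7,21) (17,21) (19.5,36.5) (17.5,39)
edge 0: (7,21)→(17,21)  cross = 7·21 − 17·21 = -210.0000; (r_i+r_j)·cross = 24·-210.0000 = -5040.0000
edge 1: (17,21)→(19.5,36.5)  cross = 17·36.5 − 19.5·21 = 211.0000; (r_i+r_j)·cross = 36.5·211.0000 = 7701.5000
edge 2: (19.5,36.5)→(17.5,39)  cross = 19.5·39 − 17.5·36.5 = 121.7500; (r_i+r_j)·cross = 37·121.7500 = 4504.7500
edge 3: (17.5,39)→(7,21)  cross = 17.5·21 − 7·39 = 94.5000; (r_i+r_j)·cross = 24.5·94.5000 = 2315.2500
Σcross = 217.2500 → A = |Σcross|/2 = 108.6250 mm²
Σ(r_i+r_j)·cross = 9481.5000 → first moment M = |Σ|/6 = 1580.2500
R_c = M/A = 1580.2500/108.6250 = 14.5478 mm
θ = 111° = 1.937315 rad
V = θ·R_c·A = 1.937315·14.5478·108.6250 = 3061.443 mm³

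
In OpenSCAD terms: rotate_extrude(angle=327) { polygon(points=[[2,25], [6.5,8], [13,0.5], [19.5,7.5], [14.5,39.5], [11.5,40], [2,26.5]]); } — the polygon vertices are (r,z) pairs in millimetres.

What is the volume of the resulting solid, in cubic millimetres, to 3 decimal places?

Profile (r,z), 7 vertices: (2,25) (6.5,8) (13,0.5) (19.5,7.5) (14.5,39.5) (11.5,40) (2,26.5)
edge 0: (2,25)→(6.5,8)  cross = 2·8 − 6.5·25 = -146.5000; (r_i+r_j)·cross = 8.5·-146.5000 = -1245.2500
edge 1: (6.5,8)→(13,0.5)  cross = 6.5·0.5 − 13·8 = -100.7500; (r_i+r_j)·cross = 19.5·-100.7500 = -1964.6250
edge 2: (13,0.5)→(19.5,7.5)  cross = 13·7.5 − 19.5·0.5 = 87.7500; (r_i+r_j)·cross = 32.5·87.7500 = 2851.8750
edge 3: (19.5,7.5)→(14.5,39.5)  cross = 19.5·39.5 − 14.5·7.5 = 661.5000; (r_i+r_j)·cross = 34·661.5000 = 22491.0000
edge 4: (14.5,39.5)→(11.5,40)  cross = 14.5·40 − 11.5·39.5 = 125.7500; (r_i+r_j)·cross = 26·125.7500 = 3269.5000
edge 5: (11.5,40)→(2,26.5)  cross = 11.5·26.5 − 2·40 = 224.7500; (r_i+r_j)·cross = 13.5·224.7500 = 3034.1250
edge 6: (2,26.5)→(2,25)  cross = 2·25 − 2·26.5 = -3.0000; (r_i+r_j)·cross = 4·-3.0000 = -12.0000
Σcross = 849.5000 → A = |Σcross|/2 = 424.7500 mm²
Σ(r_i+r_j)·cross = 28424.6250 → first moment M = |Σ|/6 = 4737.4375
R_c = M/A = 4737.4375/424.7500 = 11.1535 mm
θ = 327° = 5.707227 rad
V = θ·R_c·A = 5.707227·11.1535·424.7500 = 27037.630 mm³

Volume = 27037.630 mm³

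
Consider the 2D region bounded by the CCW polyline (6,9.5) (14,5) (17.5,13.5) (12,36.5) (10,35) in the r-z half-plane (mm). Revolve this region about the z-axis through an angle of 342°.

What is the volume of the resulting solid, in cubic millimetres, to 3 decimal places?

Volume = 14496.153 mm³

Profile (r,z), 5 vertices: (6,9.5) (14,5) (17.5,13.5) (12,36.5) (10,35)
edge 0: (6,9.5)→(14,5)  cross = 6·5 − 14·9.5 = -103.0000; (r_i+r_j)·cross = 20·-103.0000 = -2060.0000
edge 1: (14,5)→(17.5,13.5)  cross = 14·13.5 − 17.5·5 = 101.5000; (r_i+r_j)·cross = 31.5·101.5000 = 3197.2500
edge 2: (17.5,13.5)→(12,36.5)  cross = 17.5·36.5 − 12·13.5 = 476.7500; (r_i+r_j)·cross = 29.5·476.7500 = 14064.1250
edge 3: (12,36.5)→(10,35)  cross = 12·35 − 10·36.5 = 55.0000; (r_i+r_j)·cross = 22·55.0000 = 1210.0000
edge 4: (10,35)→(6,9.5)  cross = 10·9.5 − 6·35 = -115.0000; (r_i+r_j)·cross = 16·-115.0000 = -1840.0000
Σcross = 415.2500 → A = |Σcross|/2 = 207.6250 mm²
Σ(r_i+r_j)·cross = 14571.3750 → first moment M = |Σ|/6 = 2428.5625
R_c = M/A = 2428.5625/207.6250 = 11.6969 mm
θ = 342° = 5.969026 rad
V = θ·R_c·A = 5.969026·11.6969·207.6250 = 14496.153 mm³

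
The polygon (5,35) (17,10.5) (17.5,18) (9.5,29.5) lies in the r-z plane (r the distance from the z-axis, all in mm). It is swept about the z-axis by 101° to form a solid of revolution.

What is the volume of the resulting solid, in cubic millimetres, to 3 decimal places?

Profile (r,z), 4 vertices: (5,35) (17,10.5) (17.5,18) (9.5,29.5)
edge 0: (5,35)→(17,10.5)  cross = 5·10.5 − 17·35 = -542.5000; (r_i+r_j)·cross = 22·-542.5000 = -11935.0000
edge 1: (17,10.5)→(17.5,18)  cross = 17·18 − 17.5·10.5 = 122.2500; (r_i+r_j)·cross = 34.5·122.2500 = 4217.6250
edge 2: (17.5,18)→(9.5,29.5)  cross = 17.5·29.5 − 9.5·18 = 345.2500; (r_i+r_j)·cross = 27·345.2500 = 9321.7500
edge 3: (9.5,29.5)→(5,35)  cross = 9.5·35 − 5·29.5 = 185.0000; (r_i+r_j)·cross = 14.5·185.0000 = 2682.5000
Σcross = 110.0000 → A = |Σcross|/2 = 55.0000 mm²
Σ(r_i+r_j)·cross = 4286.8750 → first moment M = |Σ|/6 = 714.4792
R_c = M/A = 714.4792/55.0000 = 12.9905 mm
θ = 101° = 1.762783 rad
V = θ·R_c·A = 1.762783·12.9905·55.0000 = 1259.471 mm³

Volume = 1259.471 mm³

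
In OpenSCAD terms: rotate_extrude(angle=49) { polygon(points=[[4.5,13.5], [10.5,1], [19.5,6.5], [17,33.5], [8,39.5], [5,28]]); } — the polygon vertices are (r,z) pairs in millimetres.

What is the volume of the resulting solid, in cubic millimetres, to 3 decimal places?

Profile (r,z), 6 vertices: (4.5,13.5) (10.5,1) (19.5,6.5) (17,33.5) (8,39.5) (5,28)
edge 0: (4.5,13.5)→(10.5,1)  cross = 4.5·1 − 10.5·13.5 = -137.2500; (r_i+r_j)·cross = 15·-137.2500 = -2058.7500
edge 1: (10.5,1)→(19.5,6.5)  cross = 10.5·6.5 − 19.5·1 = 48.7500; (r_i+r_j)·cross = 30·48.7500 = 1462.5000
edge 2: (19.5,6.5)→(17,33.5)  cross = 19.5·33.5 − 17·6.5 = 542.7500; (r_i+r_j)·cross = 36.5·542.7500 = 19810.3750
edge 3: (17,33.5)→(8,39.5)  cross = 17·39.5 − 8·33.5 = 403.5000; (r_i+r_j)·cross = 25·403.5000 = 10087.5000
edge 4: (8,39.5)→(5,28)  cross = 8·28 − 5·39.5 = 26.5000; (r_i+r_j)·cross = 13·26.5000 = 344.5000
edge 5: (5,28)→(4.5,13.5)  cross = 5·13.5 − 4.5·28 = -58.5000; (r_i+r_j)·cross = 9.5·-58.5000 = -555.7500
Σcross = 825.7500 → A = |Σcross|/2 = 412.8750 mm²
Σ(r_i+r_j)·cross = 29090.3750 → first moment M = |Σ|/6 = 4848.3958
R_c = M/A = 4848.3958/412.8750 = 11.7430 mm
θ = 49° = 0.855211 rad
V = θ·R_c·A = 0.855211·11.7430·412.8750 = 4146.403 mm³

Volume = 4146.403 mm³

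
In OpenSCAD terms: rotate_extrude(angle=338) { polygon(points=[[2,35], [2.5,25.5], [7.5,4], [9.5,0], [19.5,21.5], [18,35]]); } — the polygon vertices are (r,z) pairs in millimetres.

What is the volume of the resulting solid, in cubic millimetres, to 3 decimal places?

Profile (r,z), 6 vertices: (2,35) (2.5,25.5) (7.5,4) (9.5,0) (19.5,21.5) (18,35)
edge 0: (2,35)→(2.5,25.5)  cross = 2·25.5 − 2.5·35 = -36.5000; (r_i+r_j)·cross = 4.5·-36.5000 = -164.2500
edge 1: (2.5,25.5)→(7.5,4)  cross = 2.5·4 − 7.5·25.5 = -181.2500; (r_i+r_j)·cross = 10·-181.2500 = -1812.5000
edge 2: (7.5,4)→(9.5,0)  cross = 7.5·0 − 9.5·4 = -38.0000; (r_i+r_j)·cross = 17·-38.0000 = -646.0000
edge 3: (9.5,0)→(19.5,21.5)  cross = 9.5·21.5 − 19.5·0 = 204.2500; (r_i+r_j)·cross = 29·204.2500 = 5923.2500
edge 4: (19.5,21.5)→(18,35)  cross = 19.5·35 − 18·21.5 = 295.5000; (r_i+r_j)·cross = 37.5·295.5000 = 11081.2500
edge 5: (18,35)→(2,35)  cross = 18·35 − 2·35 = 560.0000; (r_i+r_j)·cross = 20·560.0000 = 11200.0000
Σcross = 804.0000 → A = |Σcross|/2 = 402.0000 mm²
Σ(r_i+r_j)·cross = 25581.7500 → first moment M = |Σ|/6 = 4263.6250
R_c = M/A = 4263.6250/402.0000 = 10.6060 mm
θ = 338° = 5.899213 rad
V = θ·R_c·A = 5.899213·10.6060·402.0000 = 25152.031 mm³

Volume = 25152.031 mm³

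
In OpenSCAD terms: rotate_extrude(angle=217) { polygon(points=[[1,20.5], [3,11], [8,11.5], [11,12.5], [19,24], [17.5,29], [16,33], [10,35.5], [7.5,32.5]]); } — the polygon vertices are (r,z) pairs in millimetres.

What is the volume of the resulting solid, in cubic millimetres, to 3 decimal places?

Profile (r,z), 9 vertices: (1,20.5) (3,11) (8,11.5) (11,12.5) (19,24) (17.5,29) (16,33) (10,35.5) (7.5,32.5)
edge 0: (1,20.5)→(3,11)  cross = 1·11 − 3·20.5 = -50.5000; (r_i+r_j)·cross = 4·-50.5000 = -202.0000
edge 1: (3,11)→(8,11.5)  cross = 3·11.5 − 8·11 = -53.5000; (r_i+r_j)·cross = 11·-53.5000 = -588.5000
edge 2: (8,11.5)→(11,12.5)  cross = 8·12.5 − 11·11.5 = -26.5000; (r_i+r_j)·cross = 19·-26.5000 = -503.5000
edge 3: (11,12.5)→(19,24)  cross = 11·24 − 19·12.5 = 26.5000; (r_i+r_j)·cross = 30·26.5000 = 795.0000
edge 4: (19,24)→(17.5,29)  cross = 19·29 − 17.5·24 = 131.0000; (r_i+r_j)·cross = 36.5·131.0000 = 4781.5000
edge 5: (17.5,29)→(16,33)  cross = 17.5·33 − 16·29 = 113.5000; (r_i+r_j)·cross = 33.5·113.5000 = 3802.2500
edge 6: (16,33)→(10,35.5)  cross = 16·35.5 − 10·33 = 238.0000; (r_i+r_j)·cross = 26·238.0000 = 6188.0000
edge 7: (10,35.5)→(7.5,32.5)  cross = 10·32.5 − 7.5·35.5 = 58.7500; (r_i+r_j)·cross = 17.5·58.7500 = 1028.1250
edge 8: (7.5,32.5)→(1,20.5)  cross = 7.5·20.5 − 1·32.5 = 121.2500; (r_i+r_j)·cross = 8.5·121.2500 = 1030.6250
Σcross = 558.5000 → A = |Σcross|/2 = 279.2500 mm²
Σ(r_i+r_j)·cross = 16331.5000 → first moment M = |Σ|/6 = 2721.9167
R_c = M/A = 2721.9167/279.2500 = 9.7472 mm
θ = 217° = 3.787364 rad
V = θ·R_c·A = 3.787364·9.7472·279.2500 = 10308.890 mm³

Volume = 10308.890 mm³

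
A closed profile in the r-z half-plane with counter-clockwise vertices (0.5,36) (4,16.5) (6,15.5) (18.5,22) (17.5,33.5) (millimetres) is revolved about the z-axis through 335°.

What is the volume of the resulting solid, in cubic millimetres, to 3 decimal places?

Volume = 14341.600 mm³

Profile (r,z), 5 vertices: (0.5,36) (4,16.5) (6,15.5) (18.5,22) (17.5,33.5)
edge 0: (0.5,36)→(4,16.5)  cross = 0.5·16.5 − 4·36 = -135.7500; (r_i+r_j)·cross = 4.5·-135.7500 = -610.8750
edge 1: (4,16.5)→(6,15.5)  cross = 4·15.5 − 6·16.5 = -37.0000; (r_i+r_j)·cross = 10·-37.0000 = -370.0000
edge 2: (6,15.5)→(18.5,22)  cross = 6·22 − 18.5·15.5 = -154.7500; (r_i+r_j)·cross = 24.5·-154.7500 = -3791.3750
edge 3: (18.5,22)→(17.5,33.5)  cross = 18.5·33.5 − 17.5·22 = 234.7500; (r_i+r_j)·cross = 36·234.7500 = 8451.0000
edge 4: (17.5,33.5)→(0.5,36)  cross = 17.5·36 − 0.5·33.5 = 613.2500; (r_i+r_j)·cross = 18·613.2500 = 11038.5000
Σcross = 520.5000 → A = |Σcross|/2 = 260.2500 mm²
Σ(r_i+r_j)·cross = 14717.2500 → first moment M = |Σ|/6 = 2452.8750
R_c = M/A = 2452.8750/260.2500 = 9.4251 mm
θ = 335° = 5.846853 rad
V = θ·R_c·A = 5.846853·9.4251·260.2500 = 14341.600 mm³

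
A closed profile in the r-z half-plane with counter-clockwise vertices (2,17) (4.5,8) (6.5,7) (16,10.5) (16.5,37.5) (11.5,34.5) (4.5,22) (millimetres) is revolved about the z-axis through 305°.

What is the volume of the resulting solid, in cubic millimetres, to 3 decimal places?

Profile (r,z), 7 vertices: (2,17) (4.5,8) (6.5,7) (16,10.5) (16.5,37.5) (11.5,34.5) (4.5,22)
edge 0: (2,17)→(4.5,8)  cross = 2·8 − 4.5·17 = -60.5000; (r_i+r_j)·cross = 6.5·-60.5000 = -393.2500
edge 1: (4.5,8)→(6.5,7)  cross = 4.5·7 − 6.5·8 = -20.5000; (r_i+r_j)·cross = 11·-20.5000 = -225.5000
edge 2: (6.5,7)→(16,10.5)  cross = 6.5·10.5 − 16·7 = -43.7500; (r_i+r_j)·cross = 22.5·-43.7500 = -984.3750
edge 3: (16,10.5)→(16.5,37.5)  cross = 16·37.5 − 16.5·10.5 = 426.7500; (r_i+r_j)·cross = 32.5·426.7500 = 13869.3750
edge 4: (16.5,37.5)→(11.5,34.5)  cross = 16.5·34.5 − 11.5·37.5 = 138.0000; (r_i+r_j)·cross = 28·138.0000 = 3864.0000
edge 5: (11.5,34.5)→(4.5,22)  cross = 11.5·22 − 4.5·34.5 = 97.7500; (r_i+r_j)·cross = 16·97.7500 = 1564.0000
edge 6: (4.5,22)→(2,17)  cross = 4.5·17 − 2·22 = 32.5000; (r_i+r_j)·cross = 6.5·32.5000 = 211.2500
Σcross = 570.2500 → A = |Σcross|/2 = 285.1250 mm²
Σ(r_i+r_j)·cross = 17905.5000 → first moment M = |Σ|/6 = 2984.2500
R_c = M/A = 2984.2500/285.1250 = 10.4665 mm
θ = 305° = 5.323254 rad
V = θ·R_c·A = 5.323254·10.4665·285.1250 = 15885.921 mm³

Volume = 15885.921 mm³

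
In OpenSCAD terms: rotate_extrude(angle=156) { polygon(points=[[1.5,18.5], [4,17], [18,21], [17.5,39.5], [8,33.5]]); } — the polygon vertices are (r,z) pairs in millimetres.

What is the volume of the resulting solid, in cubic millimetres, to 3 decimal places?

Volume = 6744.842 mm³

Profile (r,z), 5 vertices: (1.5,18.5) (4,17) (18,21) (17.5,39.5) (8,33.5)
edge 0: (1.5,18.5)→(4,17)  cross = 1.5·17 − 4·18.5 = -48.5000; (r_i+r_j)·cross = 5.5·-48.5000 = -266.7500
edge 1: (4,17)→(18,21)  cross = 4·21 − 18·17 = -222.0000; (r_i+r_j)·cross = 22·-222.0000 = -4884.0000
edge 2: (18,21)→(17.5,39.5)  cross = 18·39.5 − 17.5·21 = 343.5000; (r_i+r_j)·cross = 35.5·343.5000 = 12194.2500
edge 3: (17.5,39.5)→(8,33.5)  cross = 17.5·33.5 − 8·39.5 = 270.2500; (r_i+r_j)·cross = 25.5·270.2500 = 6891.3750
edge 4: (8,33.5)→(1.5,18.5)  cross = 8·18.5 − 1.5·33.5 = 97.7500; (r_i+r_j)·cross = 9.5·97.7500 = 928.6250
Σcross = 441.0000 → A = |Σcross|/2 = 220.5000 mm²
Σ(r_i+r_j)·cross = 14863.5000 → first moment M = |Σ|/6 = 2477.2500
R_c = M/A = 2477.2500/220.5000 = 11.2347 mm
θ = 156° = 2.722714 rad
V = θ·R_c·A = 2.722714·11.2347·220.5000 = 6744.842 mm³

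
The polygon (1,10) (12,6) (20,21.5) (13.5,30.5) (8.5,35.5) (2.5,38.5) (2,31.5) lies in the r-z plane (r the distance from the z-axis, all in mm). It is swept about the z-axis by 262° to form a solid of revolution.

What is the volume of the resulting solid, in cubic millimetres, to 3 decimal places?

Volume = 16067.545 mm³

Profile (r,z), 7 vertices: (1,10) (12,6) (20,21.5) (13.5,30.5) (8.5,35.5) (2.5,38.5) (2,31.5)
edge 0: (1,10)→(12,6)  cross = 1·6 − 12·10 = -114.0000; (r_i+r_j)·cross = 13·-114.0000 = -1482.0000
edge 1: (12,6)→(20,21.5)  cross = 12·21.5 − 20·6 = 138.0000; (r_i+r_j)·cross = 32·138.0000 = 4416.0000
edge 2: (20,21.5)→(13.5,30.5)  cross = 20·30.5 − 13.5·21.5 = 319.7500; (r_i+r_j)·cross = 33.5·319.7500 = 10711.6250
edge 3: (13.5,30.5)→(8.5,35.5)  cross = 13.5·35.5 − 8.5·30.5 = 220.0000; (r_i+r_j)·cross = 22·220.0000 = 4840.0000
edge 4: (8.5,35.5)→(2.5,38.5)  cross = 8.5·38.5 − 2.5·35.5 = 238.5000; (r_i+r_j)·cross = 11·238.5000 = 2623.5000
edge 5: (2.5,38.5)→(2,31.5)  cross = 2.5·31.5 − 2·38.5 = 1.7500; (r_i+r_j)·cross = 4.5·1.7500 = 7.8750
edge 6: (2,31.5)→(1,10)  cross = 2·10 − 1·31.5 = -11.5000; (r_i+r_j)·cross = 3·-11.5000 = -34.5000
Σcross = 792.5000 → A = |Σcross|/2 = 396.2500 mm²
Σ(r_i+r_j)·cross = 21082.5000 → first moment M = |Σ|/6 = 3513.7500
R_c = M/A = 3513.7500/396.2500 = 8.8675 mm
θ = 262° = 4.572763 rad
V = θ·R_c·A = 4.572763·8.8675·396.2500 = 16067.545 mm³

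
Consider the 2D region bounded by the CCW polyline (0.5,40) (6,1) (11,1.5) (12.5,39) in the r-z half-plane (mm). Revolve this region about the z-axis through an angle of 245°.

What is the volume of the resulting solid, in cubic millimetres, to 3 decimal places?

Profile (r,z), 4 vertices: (0.5,40) (6,1) (11,1.5) (12.5,39)
edge 0: (0.5,40)→(6,1)  cross = 0.5·1 − 6·40 = -239.5000; (r_i+r_j)·cross = 6.5·-239.5000 = -1556.7500
edge 1: (6,1)→(11,1.5)  cross = 6·1.5 − 11·1 = -2.0000; (r_i+r_j)·cross = 17·-2.0000 = -34.0000
edge 2: (11,1.5)→(12.5,39)  cross = 11·39 − 12.5·1.5 = 410.2500; (r_i+r_j)·cross = 23.5·410.2500 = 9640.8750
edge 3: (12.5,39)→(0.5,40)  cross = 12.5·40 − 0.5·39 = 480.5000; (r_i+r_j)·cross = 13·480.5000 = 6246.5000
Σcross = 649.2500 → A = |Σcross|/2 = 324.6250 mm²
Σ(r_i+r_j)·cross = 14296.6250 → first moment M = |Σ|/6 = 2382.7708
R_c = M/A = 2382.7708/324.6250 = 7.3401 mm
θ = 245° = 4.276057 rad
V = θ·R_c·A = 4.276057·7.3401·324.6250 = 10188.863 mm³

Volume = 10188.863 mm³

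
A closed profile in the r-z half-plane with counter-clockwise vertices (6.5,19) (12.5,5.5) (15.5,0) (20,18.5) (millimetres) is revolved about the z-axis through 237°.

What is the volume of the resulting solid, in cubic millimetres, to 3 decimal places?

Profile (r,z), 4 vertices: (6.5,19) (12.5,5.5) (15.5,0) (20,18.5)
edge 0: (6.5,19)→(12.5,5.5)  cross = 6.5·5.5 − 12.5·19 = -201.7500; (r_i+r_j)·cross = 19·-201.7500 = -3833.2500
edge 1: (12.5,5.5)→(15.5,0)  cross = 12.5·0 − 15.5·5.5 = -85.2500; (r_i+r_j)·cross = 28·-85.2500 = -2387.0000
edge 2: (15.5,0)→(20,18.5)  cross = 15.5·18.5 − 20·0 = 286.7500; (r_i+r_j)·cross = 35.5·286.7500 = 10179.6250
edge 3: (20,18.5)→(6.5,19)  cross = 20·19 − 6.5·18.5 = 259.7500; (r_i+r_j)·cross = 26.5·259.7500 = 6883.3750
Σcross = 259.5000 → A = |Σcross|/2 = 129.7500 mm²
Σ(r_i+r_j)·cross = 10842.7500 → first moment M = |Σ|/6 = 1807.1250
R_c = M/A = 1807.1250/129.7500 = 13.9277 mm
θ = 237° = 4.136430 rad
V = θ·R_c·A = 4.136430·13.9277·129.7500 = 7475.047 mm³

Volume = 7475.047 mm³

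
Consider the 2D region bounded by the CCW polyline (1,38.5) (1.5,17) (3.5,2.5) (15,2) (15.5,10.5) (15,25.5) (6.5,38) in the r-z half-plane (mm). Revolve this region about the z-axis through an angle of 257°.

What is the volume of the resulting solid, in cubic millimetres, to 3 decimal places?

Volume = 15286.571 mm³

Profile (r,z), 7 vertices: (1,38.5) (1.5,17) (3.5,2.5) (15,2) (15.5,10.5) (15,25.5) (6.5,38)
edge 0: (1,38.5)→(1.5,17)  cross = 1·17 − 1.5·38.5 = -40.7500; (r_i+r_j)·cross = 2.5·-40.7500 = -101.8750
edge 1: (1.5,17)→(3.5,2.5)  cross = 1.5·2.5 − 3.5·17 = -55.7500; (r_i+r_j)·cross = 5·-55.7500 = -278.7500
edge 2: (3.5,2.5)→(15,2)  cross = 3.5·2 − 15·2.5 = -30.5000; (r_i+r_j)·cross = 18.5·-30.5000 = -564.2500
edge 3: (15,2)→(15.5,10.5)  cross = 15·10.5 − 15.5·2 = 126.5000; (r_i+r_j)·cross = 30.5·126.5000 = 3858.2500
edge 4: (15.5,10.5)→(15,25.5)  cross = 15.5·25.5 − 15·10.5 = 237.7500; (r_i+r_j)·cross = 30.5·237.7500 = 7251.3750
edge 5: (15,25.5)→(6.5,38)  cross = 15·38 − 6.5·25.5 = 404.2500; (r_i+r_j)·cross = 21.5·404.2500 = 8691.3750
edge 6: (6.5,38)→(1,38.5)  cross = 6.5·38.5 − 1·38 = 212.2500; (r_i+r_j)·cross = 7.5·212.2500 = 1591.8750
Σcross = 853.7500 → A = |Σcross|/2 = 426.8750 mm²
Σ(r_i+r_j)·cross = 20448.0000 → first moment M = |Σ|/6 = 3408.0000
R_c = M/A = 3408.0000/426.8750 = 7.9836 mm
θ = 257° = 4.485496 rad
V = θ·R_c·A = 4.485496·7.9836·426.8750 = 15286.571 mm³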